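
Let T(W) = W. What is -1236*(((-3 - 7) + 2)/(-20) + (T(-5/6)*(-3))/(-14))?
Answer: -9579/35 ≈ -273.69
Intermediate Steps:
-1236*(((-3 - 7) + 2)/(-20) + (T(-5/6)*(-3))/(-14)) = -1236*(((-3 - 7) + 2)/(-20) + (-5/6*(-3))/(-14)) = -1236*((-10 + 2)*(-1/20) + (-5*⅙*(-3))*(-1/14)) = -1236*(-8*(-1/20) - ⅚*(-3)*(-1/14)) = -1236*(⅖ + (5/2)*(-1/14)) = -1236*(⅖ - 5/28) = -1236*31/140 = -9579/35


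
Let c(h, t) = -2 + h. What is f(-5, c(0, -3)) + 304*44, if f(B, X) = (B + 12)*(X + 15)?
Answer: 13467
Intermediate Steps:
f(B, X) = (12 + B)*(15 + X)
f(-5, c(0, -3)) + 304*44 = (180 + 12*(-2 + 0) + 15*(-5) - 5*(-2 + 0)) + 304*44 = (180 + 12*(-2) - 75 - 5*(-2)) + 13376 = (180 - 24 - 75 + 10) + 13376 = 91 + 13376 = 13467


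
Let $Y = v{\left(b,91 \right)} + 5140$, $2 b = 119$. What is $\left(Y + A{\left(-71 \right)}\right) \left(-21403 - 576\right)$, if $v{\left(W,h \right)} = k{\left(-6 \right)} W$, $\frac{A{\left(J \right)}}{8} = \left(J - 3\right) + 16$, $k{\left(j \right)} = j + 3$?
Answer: $- \frac{197701105}{2} \approx -9.8851 \cdot 10^{7}$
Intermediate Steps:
$k{\left(j \right)} = 3 + j$
$A{\left(J \right)} = 104 + 8 J$ ($A{\left(J \right)} = 8 \left(\left(J - 3\right) + 16\right) = 8 \left(\left(-3 + J\right) + 16\right) = 8 \left(13 + J\right) = 104 + 8 J$)
$b = \frac{119}{2}$ ($b = \frac{1}{2} \cdot 119 = \frac{119}{2} \approx 59.5$)
$v{\left(W,h \right)} = - 3 W$ ($v{\left(W,h \right)} = \left(3 - 6\right) W = - 3 W$)
$Y = \frac{9923}{2}$ ($Y = \left(-3\right) \frac{119}{2} + 5140 = - \frac{357}{2} + 5140 = \frac{9923}{2} \approx 4961.5$)
$\left(Y + A{\left(-71 \right)}\right) \left(-21403 - 576\right) = \left(\frac{9923}{2} + \left(104 + 8 \left(-71\right)\right)\right) \left(-21403 - 576\right) = \left(\frac{9923}{2} + \left(104 - 568\right)\right) \left(-21403 - 576\right) = \left(\frac{9923}{2} - 464\right) \left(-21979\right) = \frac{8995}{2} \left(-21979\right) = - \frac{197701105}{2}$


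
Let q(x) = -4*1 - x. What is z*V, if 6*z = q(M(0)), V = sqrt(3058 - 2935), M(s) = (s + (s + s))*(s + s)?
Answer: -2*sqrt(123)/3 ≈ -7.3937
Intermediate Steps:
M(s) = 6*s**2 (M(s) = (s + 2*s)*(2*s) = (3*s)*(2*s) = 6*s**2)
V = sqrt(123) ≈ 11.091
q(x) = -4 - x
z = -2/3 (z = (-4 - 6*0**2)/6 = (-4 - 6*0)/6 = (-4 - 1*0)/6 = (-4 + 0)/6 = (1/6)*(-4) = -2/3 ≈ -0.66667)
z*V = -2*sqrt(123)/3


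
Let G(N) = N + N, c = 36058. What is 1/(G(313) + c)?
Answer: 1/36684 ≈ 2.7260e-5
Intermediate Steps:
G(N) = 2*N
1/(G(313) + c) = 1/(2*313 + 36058) = 1/(626 + 36058) = 1/36684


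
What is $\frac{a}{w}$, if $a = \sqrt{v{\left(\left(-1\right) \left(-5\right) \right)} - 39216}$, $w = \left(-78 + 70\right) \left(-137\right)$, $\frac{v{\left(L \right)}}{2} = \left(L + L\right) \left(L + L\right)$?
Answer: $\frac{i \sqrt{9754}}{548} \approx 0.18022 i$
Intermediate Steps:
$v{\left(L \right)} = 8 L^{2}$ ($v{\left(L \right)} = 2 \left(L + L\right) \left(L + L\right) = 2 \cdot 2 L 2 L = 2 \cdot 4 L^{2} = 8 L^{2}$)
$w = 1096$ ($w = \left(-8\right) \left(-137\right) = 1096$)
$a = 2 i \sqrt{9754}$ ($a = \sqrt{8 \left(\left(-1\right) \left(-5\right)\right)^{2} - 39216} = \sqrt{8 \cdot 5^{2} - 39216} = \sqrt{8 \cdot 25 - 39216} = \sqrt{200 - 39216} = \sqrt{-39016} = 2 i \sqrt{9754} \approx 197.52 i$)
$\frac{a}{w} = \frac{2 i \sqrt{9754}}{1096} = 2 i \sqrt{9754} \cdot \frac{1}{1096} = \frac{i \sqrt{9754}}{548}$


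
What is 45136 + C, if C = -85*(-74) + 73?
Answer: 51499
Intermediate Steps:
C = 6363 (C = 6290 + 73 = 6363)
45136 + C = 45136 + 6363 = 51499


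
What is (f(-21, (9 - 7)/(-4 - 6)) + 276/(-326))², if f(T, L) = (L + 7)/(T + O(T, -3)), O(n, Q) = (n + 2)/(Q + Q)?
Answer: 11466554724/7604712025 ≈ 1.5078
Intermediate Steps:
O(n, Q) = (2 + n)/(2*Q) (O(n, Q) = (2 + n)/((2*Q)) = (2 + n)*(1/(2*Q)) = (2 + n)/(2*Q))
f(T, L) = (7 + L)/(-⅓ + 5*T/6) (f(T, L) = (L + 7)/(T + (½)*(2 + T)/(-3)) = (7 + L)/(T + (½)*(-⅓)*(2 + T)) = (7 + L)/(T + (-⅓ - T/6)) = (7 + L)/(-⅓ + 5*T/6))
(f(-21, (9 - 7)/(-4 - 6)) + 276/(-326))² = (6*(7 + (9 - 7)/(-4 - 6))/(-2 + 5*(-21)) + 276/(-326))² = (6*(7 + 2/(-10))/(-2 - 105) + 276*(-1/326))² = (6*(7 + 2*(-⅒))/(-107) - 138/163)² = (6*(-1/107)*(7 - ⅕) - 138/163)² = (6*(-1/107)*(34/5) - 138/163)² = (-204/535 - 138/163)² = (-107082/87205)² = 11466554724/7604712025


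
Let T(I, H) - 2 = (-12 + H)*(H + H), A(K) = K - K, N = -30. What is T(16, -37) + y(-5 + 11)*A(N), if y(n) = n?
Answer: 3628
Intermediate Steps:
A(K) = 0
T(I, H) = 2 + 2*H*(-12 + H) (T(I, H) = 2 + (-12 + H)*(H + H) = 2 + (-12 + H)*(2*H) = 2 + 2*H*(-12 + H))
T(16, -37) + y(-5 + 11)*A(N) = (2 - 24*(-37) + 2*(-37)²) + (-5 + 11)*0 = (2 + 888 + 2*1369) + 6*0 = (2 + 888 + 2738) + 0 = 3628 + 0 = 3628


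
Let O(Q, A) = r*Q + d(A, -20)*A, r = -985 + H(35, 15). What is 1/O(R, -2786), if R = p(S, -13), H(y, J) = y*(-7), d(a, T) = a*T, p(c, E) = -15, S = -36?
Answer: -1/155217470 ≈ -6.4426e-9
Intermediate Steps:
d(a, T) = T*a
H(y, J) = -7*y
r = -1230 (r = -985 - 7*35 = -985 - 245 = -1230)
R = -15
O(Q, A) = -1230*Q - 20*A² (O(Q, A) = -1230*Q + (-20*A)*A = -1230*Q - 20*A²)
1/O(R, -2786) = 1/(-1230*(-15) - 20*(-2786)²) = 1/(18450 - 20*7761796) = 1/(18450 - 155235920) = 1/(-155217470) = -1/155217470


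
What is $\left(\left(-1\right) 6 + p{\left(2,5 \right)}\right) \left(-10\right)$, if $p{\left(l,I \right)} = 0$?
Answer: $60$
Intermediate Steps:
$\left(\left(-1\right) 6 + p{\left(2,5 \right)}\right) \left(-10\right) = \left(\left(-1\right) 6 + 0\right) \left(-10\right) = \left(-6 + 0\right) \left(-10\right) = \left(-6\right) \left(-10\right) = 60$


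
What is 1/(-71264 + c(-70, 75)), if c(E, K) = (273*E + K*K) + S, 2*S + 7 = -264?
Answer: -2/169769 ≈ -1.1781e-5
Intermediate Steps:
S = -271/2 (S = -7/2 + (½)*(-264) = -7/2 - 132 = -271/2 ≈ -135.50)
c(E, K) = -271/2 + K² + 273*E (c(E, K) = (273*E + K*K) - 271/2 = (273*E + K²) - 271/2 = (K² + 273*E) - 271/2 = -271/2 + K² + 273*E)
1/(-71264 + c(-70, 75)) = 1/(-71264 + (-271/2 + 75² + 273*(-70))) = 1/(-71264 + (-271/2 + 5625 - 19110)) = 1/(-71264 - 27241/2) = 1/(-169769/2) = -2/169769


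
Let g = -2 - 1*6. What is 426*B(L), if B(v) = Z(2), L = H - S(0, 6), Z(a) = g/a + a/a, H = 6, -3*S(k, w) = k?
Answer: -1278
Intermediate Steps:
g = -8 (g = -2 - 6 = -8)
S(k, w) = -k/3
Z(a) = 1 - 8/a (Z(a) = -8/a + a/a = -8/a + 1 = 1 - 8/a)
L = 6 (L = 6 - (-1)*0/3 = 6 - 1*0 = 6 + 0 = 6)
B(v) = -3 (B(v) = (-8 + 2)/2 = (½)*(-6) = -3)
426*B(L) = 426*(-3) = -1278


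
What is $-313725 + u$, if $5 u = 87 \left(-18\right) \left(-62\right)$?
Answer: $- \frac{1471533}{5} \approx -2.9431 \cdot 10^{5}$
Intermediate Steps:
$u = \frac{97092}{5}$ ($u = \frac{87 \left(-18\right) \left(-62\right)}{5} = \frac{\left(-1566\right) \left(-62\right)}{5} = \frac{1}{5} \cdot 97092 = \frac{97092}{5} \approx 19418.0$)
$-313725 + u = -313725 + \frac{97092}{5} = - \frac{1471533}{5}$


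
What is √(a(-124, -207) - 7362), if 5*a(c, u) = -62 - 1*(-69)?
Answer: I*√184015/5 ≈ 85.794*I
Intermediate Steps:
a(c, u) = 7/5 (a(c, u) = (-62 - 1*(-69))/5 = (-62 + 69)/5 = (⅕)*7 = 7/5)
√(a(-124, -207) - 7362) = √(7/5 - 7362) = √(-36803/5) = I*√184015/5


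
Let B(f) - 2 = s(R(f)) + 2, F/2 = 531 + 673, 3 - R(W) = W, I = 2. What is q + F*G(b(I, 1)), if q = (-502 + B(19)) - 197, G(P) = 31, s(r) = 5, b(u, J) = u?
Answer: 73958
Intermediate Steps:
R(W) = 3 - W
F = 2408 (F = 2*(531 + 673) = 2*1204 = 2408)
B(f) = 9 (B(f) = 2 + (5 + 2) = 2 + 7 = 9)
q = -690 (q = (-502 + 9) - 197 = -493 - 197 = -690)
q + F*G(b(I, 1)) = -690 + 2408*31 = -690 + 74648 = 73958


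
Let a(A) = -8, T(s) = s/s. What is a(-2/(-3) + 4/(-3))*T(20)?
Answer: -8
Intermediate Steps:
T(s) = 1
a(-2/(-3) + 4/(-3))*T(20) = -8*1 = -8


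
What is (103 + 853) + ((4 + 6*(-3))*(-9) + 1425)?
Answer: 2507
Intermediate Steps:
(103 + 853) + ((4 + 6*(-3))*(-9) + 1425) = 956 + ((4 - 18)*(-9) + 1425) = 956 + (-14*(-9) + 1425) = 956 + (126 + 1425) = 956 + 1551 = 2507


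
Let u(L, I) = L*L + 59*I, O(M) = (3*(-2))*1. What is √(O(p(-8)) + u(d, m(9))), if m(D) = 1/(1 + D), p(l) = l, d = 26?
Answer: 3*√7510/10 ≈ 25.998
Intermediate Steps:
O(M) = -6 (O(M) = -6*1 = -6)
u(L, I) = L² + 59*I
√(O(p(-8)) + u(d, m(9))) = √(-6 + (26² + 59/(1 + 9))) = √(-6 + (676 + 59/10)) = √(-6 + 6819/10) = √(6759/10) = 3*√7510/10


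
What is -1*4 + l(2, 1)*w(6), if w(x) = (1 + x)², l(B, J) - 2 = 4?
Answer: 290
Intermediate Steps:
l(B, J) = 6 (l(B, J) = 2 + 4 = 6)
-1*4 + l(2, 1)*w(6) = -1*4 + 6*(1 + 6)² = -4 + 6*7² = -4 + 6*49 = -4 + 294 = 290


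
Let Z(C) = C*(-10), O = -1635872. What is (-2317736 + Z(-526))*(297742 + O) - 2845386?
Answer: 3094390664494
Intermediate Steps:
Z(C) = -10*C
(-2317736 + Z(-526))*(297742 + O) - 2845386 = (-2317736 - 10*(-526))*(297742 - 1635872) - 2845386 = (-2317736 + 5260)*(-1338130) - 2845386 = -2312476*(-1338130) - 2845386 = 3094393509880 - 2845386 = 3094390664494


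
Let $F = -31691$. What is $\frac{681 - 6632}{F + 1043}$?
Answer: $\frac{5951}{30648} \approx 0.19417$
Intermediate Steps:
$\frac{681 - 6632}{F + 1043} = \frac{681 - 6632}{-31691 + 1043} = - \frac{5951}{-30648} = \left(-5951\right) \left(- \frac{1}{30648}\right) = \frac{5951}{30648}$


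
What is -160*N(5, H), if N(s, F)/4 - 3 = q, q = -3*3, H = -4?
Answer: 3840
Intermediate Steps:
q = -9
N(s, F) = -24 (N(s, F) = 12 + 4*(-9) = 12 - 36 = -24)
-160*N(5, H) = -160*(-24) = 3840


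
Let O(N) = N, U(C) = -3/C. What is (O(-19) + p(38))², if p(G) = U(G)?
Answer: 525625/1444 ≈ 364.01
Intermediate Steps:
p(G) = -3/G
(O(-19) + p(38))² = (-19 - 3/38)² = (-725/38)² = 525625/1444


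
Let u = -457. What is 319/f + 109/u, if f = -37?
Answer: -149816/16909 ≈ -8.8601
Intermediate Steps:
319/f + 109/u = 319/(-37) + 109/(-457) = 319*(-1/37) + 109*(-1/457) = -319/37 - 109/457 = -149816/16909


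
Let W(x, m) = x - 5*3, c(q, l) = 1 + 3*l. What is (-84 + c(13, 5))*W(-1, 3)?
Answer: 1088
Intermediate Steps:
W(x, m) = -15 + x (W(x, m) = x - 15 = -15 + x)
(-84 + c(13, 5))*W(-1, 3) = (-84 + (1 + 3*5))*(-15 - 1) = (-84 + (1 + 15))*(-16) = (-84 + 16)*(-16) = -68*(-16) = 1088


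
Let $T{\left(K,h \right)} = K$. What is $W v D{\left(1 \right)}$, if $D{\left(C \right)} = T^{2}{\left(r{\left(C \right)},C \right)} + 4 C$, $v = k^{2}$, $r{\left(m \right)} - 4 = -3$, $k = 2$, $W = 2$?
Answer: $40$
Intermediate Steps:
$r{\left(m \right)} = 1$ ($r{\left(m \right)} = 4 - 3 = 1$)
$v = 4$ ($v = 2^{2} = 4$)
$D{\left(C \right)} = 1 + 4 C$ ($D{\left(C \right)} = 1^{2} + 4 C = 1 + 4 C$)
$W v D{\left(1 \right)} = 2 \cdot 4 \left(1 + 4 \cdot 1\right) = 8 \left(1 + 4\right) = 8 \cdot 5 = 40$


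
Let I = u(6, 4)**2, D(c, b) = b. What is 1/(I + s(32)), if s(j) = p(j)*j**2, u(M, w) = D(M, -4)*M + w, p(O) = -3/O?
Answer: 1/304 ≈ 0.0032895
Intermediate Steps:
u(M, w) = w - 4*M (u(M, w) = -4*M + w = w - 4*M)
I = 400 (I = (4 - 4*6)**2 = (4 - 24)**2 = (-20)**2 = 400)
s(j) = -3*j (s(j) = (-3/j)*j**2 = -3*j)
1/(I + s(32)) = 1/(400 - 3*32) = 1/(400 - 96) = 1/304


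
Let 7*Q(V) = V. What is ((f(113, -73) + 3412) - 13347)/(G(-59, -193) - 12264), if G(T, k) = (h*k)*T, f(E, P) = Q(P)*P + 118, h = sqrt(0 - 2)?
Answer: 55529640/204866617 + 360910965*I*sqrt(2)/1434066319 ≈ 0.27105 + 0.35591*I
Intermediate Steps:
h = I*sqrt(2) (h = sqrt(-2) = I*sqrt(2) ≈ 1.4142*I)
Q(V) = V/7
f(E, P) = 118 + P**2/7 (f(E, P) = (P/7)*P + 118 = P**2/7 + 118 = 118 + P**2/7)
G(T, k) = I*T*k*sqrt(2) (G(T, k) = ((I*sqrt(2))*k)*T = (I*k*sqrt(2))*T = I*T*k*sqrt(2))
((f(113, -73) + 3412) - 13347)/(G(-59, -193) - 12264) = (((118 + (1/7)*(-73)**2) + 3412) - 13347)/(I*(-59)*(-193)*sqrt(2) - 12264) = (((118 + (1/7)*5329) + 3412) - 13347)/(11387*I*sqrt(2) - 12264) = (((118 + 5329/7) + 3412) - 13347)/(-12264 + 11387*I*sqrt(2)) = ((6155/7 + 3412) - 13347)/(-12264 + 11387*I*sqrt(2)) = (30039/7 - 13347)/(-12264 + 11387*I*sqrt(2)) = -63390/(7*(-12264 + 11387*I*sqrt(2)))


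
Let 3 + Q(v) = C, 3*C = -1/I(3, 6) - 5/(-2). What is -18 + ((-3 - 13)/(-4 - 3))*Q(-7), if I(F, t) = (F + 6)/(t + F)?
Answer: -166/7 ≈ -23.714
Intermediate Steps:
I(F, t) = (6 + F)/(F + t)
C = ½ (C = (-1/((6 + 3)/(3 + 6)) - 5/(-2))/3 = (-1/(9/9) - 5*(-½))/3 = (-1/((⅑)*9) + 5/2)/3 = (-1/1 + 5/2)/3 = (-1*1 + 5/2)/3 = (-1 + 5/2)/3 = (⅓)*(3/2) = ½ ≈ 0.50000)
Q(v) = -5/2 (Q(v) = -3 + ½ = -5/2)
-18 + ((-3 - 13)/(-4 - 3))*Q(-7) = -18 + ((-3 - 13)/(-4 - 3))*(-5/2) = -18 - 16/(-7)*(-5/2) = -18 - 16*(-⅐)*(-5/2) = -18 + (16/7)*(-5/2) = -18 - 40/7 = -166/7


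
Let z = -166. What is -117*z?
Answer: 19422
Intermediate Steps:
-117*z = -117*(-166) = 19422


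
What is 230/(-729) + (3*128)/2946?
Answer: -66274/357939 ≈ -0.18515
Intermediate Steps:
230/(-729) + (3*128)/2946 = 230*(-1/729) + 384*(1/2946) = -230/729 + 64/491 = -66274/357939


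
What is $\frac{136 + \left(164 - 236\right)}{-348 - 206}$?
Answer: $- \frac{32}{277} \approx -0.11552$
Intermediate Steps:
$\frac{136 + \left(164 - 236\right)}{-348 - 206} = \frac{136 - 72}{-554} = 64 \left(- \frac{1}{554}\right) = - \frac{32}{277}$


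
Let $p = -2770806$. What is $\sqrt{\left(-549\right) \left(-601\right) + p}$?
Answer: $i \sqrt{2440857} \approx 1562.3 i$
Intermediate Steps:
$\sqrt{\left(-549\right) \left(-601\right) + p} = \sqrt{\left(-549\right) \left(-601\right) - 2770806} = \sqrt{329949 - 2770806} = \sqrt{-2440857} = i \sqrt{2440857}$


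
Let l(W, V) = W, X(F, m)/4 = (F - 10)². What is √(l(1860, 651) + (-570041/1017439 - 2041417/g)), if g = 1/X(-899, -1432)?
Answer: I*√6984514869845061227898407/1017439 ≈ 2.5975e+6*I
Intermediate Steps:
X(F, m) = 4*(-10 + F)² (X(F, m) = 4*(F - 10)² = 4*(-10 + F)²)
g = 1/3305124 (g = 1/(4*(-10 - 899)²) = 1/(4*(-909)²) = 1/(4*826281) = 1/3305124 ≈ 3.0256e-7)
√(l(1860, 651) + (-570041/1017439 - 2041417/g)) = √(1860 + (-570041/1017439 - 2041417/1/3305124)) = √(1860 + (-570041*1/1017439 - 2041417*3305124)) = √(1860 + (-570041/1017439 - 6747136320708)) = √(1860 - 6864799631005396853/1017439) = √(-6864799629112960313/1017439) = I*√6984514869845061227898407/1017439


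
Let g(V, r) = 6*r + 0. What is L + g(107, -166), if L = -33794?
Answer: -34790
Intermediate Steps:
g(V, r) = 6*r
L + g(107, -166) = -33794 + 6*(-166) = -33794 - 996 = -34790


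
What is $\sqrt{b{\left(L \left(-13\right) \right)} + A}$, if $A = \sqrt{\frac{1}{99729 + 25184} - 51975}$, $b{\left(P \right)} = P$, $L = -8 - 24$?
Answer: $\frac{\sqrt{6490955148704 + 124913 i \sqrt{810979312023862}}}{124913} \approx 21.099 + 5.4025 i$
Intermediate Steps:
$L = -32$
$A = \frac{i \sqrt{810979312023862}}{124913}$ ($A = \sqrt{\frac{1}{124913} - 51975} = \sqrt{- \frac{6492353174}{124913}} = \frac{i \sqrt{810979312023862}}{124913} \approx 227.98 i$)
$\sqrt{b{\left(L \left(-13\right) \right)} + A} = \sqrt{\left(-32\right) \left(-13\right) + \frac{i \sqrt{810979312023862}}{124913}} = \sqrt{416 + \frac{i \sqrt{810979312023862}}{124913}}$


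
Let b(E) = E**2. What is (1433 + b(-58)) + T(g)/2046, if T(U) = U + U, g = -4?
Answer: 4907327/1023 ≈ 4797.0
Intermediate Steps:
T(U) = 2*U
(1433 + b(-58)) + T(g)/2046 = (1433 + (-58)**2) + (2*(-4))/2046 = (1433 + 3364) - 8*1/2046 = 4797 - 4/1023 = 4907327/1023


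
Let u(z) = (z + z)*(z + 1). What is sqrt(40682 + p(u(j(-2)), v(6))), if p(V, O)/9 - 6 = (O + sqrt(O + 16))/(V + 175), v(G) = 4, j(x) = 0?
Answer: sqrt(49901852 + 126*sqrt(5))/35 ≈ 201.83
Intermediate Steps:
u(z) = 2*z*(1 + z) (u(z) = (2*z)*(1 + z) = 2*z*(1 + z))
p(V, O) = 54 + 9*(O + sqrt(16 + O))/(175 + V) (p(V, O) = 54 + 9*((O + sqrt(O + 16))/(V + 175)) = 54 + 9*((O + sqrt(16 + O))/(175 + V)) = 54 + 9*(O + sqrt(16 + O))/(175 + V))
sqrt(40682 + p(u(j(-2)), v(6))) = sqrt(40682 + 9*(1050 + 4 + sqrt(16 + 4) + 6*(2*0*(1 + 0)))/(175 + 2*0*(1 + 0))) = sqrt(40682 + 9*(1050 + 4 + sqrt(20) + 6*(2*0*1))/(175 + 2*0*1)) = sqrt(40682 + 9*(1050 + 4 + 2*sqrt(5) + 6*0)/(175 + 0)) = sqrt(40682 + 9*(1050 + 4 + 2*sqrt(5) + 0)/175) = sqrt(40682 + 9*(1/175)*(1054 + 2*sqrt(5))) = sqrt(40682 + (9486/175 + 18*sqrt(5)/175)) = sqrt(7128836/175 + 18*sqrt(5)/175)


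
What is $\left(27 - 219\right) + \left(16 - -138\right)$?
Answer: $-38$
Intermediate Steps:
$\left(27 - 219\right) + \left(16 - -138\right) = -192 + \left(16 + 138\right) = -192 + 154 = -38$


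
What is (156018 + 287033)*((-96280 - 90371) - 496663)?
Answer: -302742951014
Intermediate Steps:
(156018 + 287033)*((-96280 - 90371) - 496663) = 443051*(-186651 - 496663) = 443051*(-683314) = -302742951014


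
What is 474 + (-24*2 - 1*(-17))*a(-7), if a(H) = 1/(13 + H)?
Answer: 2813/6 ≈ 468.83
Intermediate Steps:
474 + (-24*2 - 1*(-17))*a(-7) = 474 + (-24*2 - 1*(-17))/(13 - 7) = 474 + (-48 + 17)/6 = 474 - 31*1/6 = 474 - 31/6 = 2813/6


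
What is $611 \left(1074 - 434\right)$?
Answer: $391040$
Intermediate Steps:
$611 \left(1074 - 434\right) = 611 \cdot 640 = 391040$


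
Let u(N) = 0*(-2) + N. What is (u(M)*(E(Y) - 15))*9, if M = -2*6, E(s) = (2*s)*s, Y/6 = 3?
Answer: -68364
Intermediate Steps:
Y = 18 (Y = 6*3 = 18)
E(s) = 2*s**2
M = -12
u(N) = N (u(N) = 0 + N = N)
(u(M)*(E(Y) - 15))*9 = -12*(2*18**2 - 15)*9 = -12*(2*324 - 15)*9 = -12*(648 - 15)*9 = -12*633*9 = -7596*9 = -68364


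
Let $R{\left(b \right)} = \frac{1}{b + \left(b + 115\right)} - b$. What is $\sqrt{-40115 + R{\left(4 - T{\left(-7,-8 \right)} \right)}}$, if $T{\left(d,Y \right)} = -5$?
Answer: $\frac{i \sqrt{709753303}}{133} \approx 200.31 i$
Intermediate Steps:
$R{\left(b \right)} = \frac{1}{115 + 2 b} - b$ ($R{\left(b \right)} = \frac{1}{b + \left(115 + b\right)} - b = \frac{1}{115 + 2 b} - b$)
$\sqrt{-40115 + R{\left(4 - T{\left(-7,-8 \right)} \right)}} = \sqrt{-40115 + \frac{1 - 115 \left(4 - -5\right) - 2 \left(4 - -5\right)^{2}}{115 + 2 \left(4 - -5\right)}} = \sqrt{-40115 + \frac{1 - 115 \left(4 + 5\right) - 2 \left(4 + 5\right)^{2}}{115 + 2 \left(4 + 5\right)}} = \sqrt{-40115 + \frac{1 - 1035 - 2 \cdot 9^{2}}{115 + 2 \cdot 9}} = \sqrt{-40115 + \frac{1 - 1035 - 162}{115 + 18}} = \sqrt{-40115 + \frac{1 - 1035 - 162}{133}} = \sqrt{-40115 + \frac{1}{133} \left(-1196\right)} = \sqrt{-40115 - \frac{1196}{133}} = \sqrt{- \frac{5336491}{133}} = \frac{i \sqrt{709753303}}{133}$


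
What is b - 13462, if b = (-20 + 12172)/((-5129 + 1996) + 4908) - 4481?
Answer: -31836673/1775 ≈ -17936.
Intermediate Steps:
b = -7941623/1775 (b = 12152/(-3133 + 4908) - 4481 = 12152/1775 - 4481 = -7941623/1775 ≈ -4474.2)
b - 13462 = -7941623/1775 - 13462 = -31836673/1775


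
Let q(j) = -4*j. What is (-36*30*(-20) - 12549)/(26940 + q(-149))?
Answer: 9051/27536 ≈ 0.32870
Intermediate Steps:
(-36*30*(-20) - 12549)/(26940 + q(-149)) = (-36*30*(-20) - 12549)/(26940 - 4*(-149)) = (-1080*(-20) - 12549)/(26940 + 596) = (21600 - 12549)/27536 = 9051*(1/27536) = 9051/27536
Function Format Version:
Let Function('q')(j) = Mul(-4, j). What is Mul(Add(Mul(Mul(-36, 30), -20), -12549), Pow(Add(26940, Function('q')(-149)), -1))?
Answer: Rational(9051, 27536) ≈ 0.32870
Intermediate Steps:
Mul(Add(Mul(Mul(-36, 30), -20), -12549), Pow(Add(26940, Function('q')(-149)), -1)) = Mul(Add(Mul(Mul(-36, 30), -20), -12549), Pow(Add(26940, Mul(-4, -149)), -1)) = Mul(Add(Mul(-1080, -20), -12549), Pow(Add(26940, 596), -1)) = Mul(Add(21600, -12549), Pow(27536, -1)) = Mul(9051, Rational(1, 27536)) = Rational(9051, 27536)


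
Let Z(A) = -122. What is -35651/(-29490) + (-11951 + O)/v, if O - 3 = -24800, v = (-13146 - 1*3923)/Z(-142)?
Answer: -131602692521/503364810 ≈ -261.45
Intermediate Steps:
v = 17069/122 (v = (-13146 - 1*3923)/(-122) = (-13146 - 3923)*(-1/122) = -17069*(-1/122) = 17069/122 ≈ 139.91)
O = -24797 (O = 3 - 24800 = -24797)
-35651/(-29490) + (-11951 + O)/v = -35651/(-29490) + (-11951 - 24797)/(17069/122) = -35651*(-1/29490) - 36748*122/17069 = 35651/29490 - 4483256/17069 = -131602692521/503364810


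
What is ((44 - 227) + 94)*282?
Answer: -25098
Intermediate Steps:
((44 - 227) + 94)*282 = (-183 + 94)*282 = -89*282 = -25098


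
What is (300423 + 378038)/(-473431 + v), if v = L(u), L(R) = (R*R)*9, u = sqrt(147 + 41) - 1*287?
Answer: 91450436651/33828597098 + 1752464763*sqrt(47)/16914298549 ≈ 3.4137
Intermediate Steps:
u = -287 + 2*sqrt(47) (u = sqrt(188) - 287 = 2*sqrt(47) - 287 = -287 + 2*sqrt(47) ≈ -273.29)
L(R) = 9*R**2 (L(R) = R**2*9 = 9*R**2)
v = 9*(-287 + 2*sqrt(47))**2 ≈ 6.7218e+5
(300423 + 378038)/(-473431 + v) = (300423 + 378038)/(-473431 + (743013 - 10332*sqrt(47))) = 678461/(269582 - 10332*sqrt(47))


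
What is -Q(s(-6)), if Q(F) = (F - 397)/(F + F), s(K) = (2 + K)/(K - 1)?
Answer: 2775/8 ≈ 346.88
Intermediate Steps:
s(K) = (2 + K)/(-1 + K)
Q(F) = (-397 + F)/(2*F) (Q(F) = (-397 + F)/((2*F)) = (-397 + F)*(1/(2*F)) = (-397 + F)/(2*F))
-Q(s(-6)) = -(-397 + (2 - 6)/(-1 - 6))/(2*((2 - 6)/(-1 - 6))) = -(-397 - 4/(-7))/(2*(-4/(-7))) = -(-397 - 1/7*(-4))/(2*((-1/7*(-4)))) = -(-397 + 4/7)/(2*4/7) = -7*(-2775)/(2*4*7) = -1*(-2775/8) = 2775/8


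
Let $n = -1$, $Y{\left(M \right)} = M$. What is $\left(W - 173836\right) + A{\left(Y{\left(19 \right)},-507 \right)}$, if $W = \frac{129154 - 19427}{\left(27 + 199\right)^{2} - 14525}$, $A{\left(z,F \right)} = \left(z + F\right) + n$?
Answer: $- \frac{6371643348}{36551} \approx -1.7432 \cdot 10^{5}$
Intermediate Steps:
$A{\left(z,F \right)} = -1 + F + z$ ($A{\left(z,F \right)} = \left(z + F\right) - 1 = \left(F + z\right) - 1 = -1 + F + z$)
$W = \frac{109727}{36551}$ ($W = \frac{109727}{226^{2} - 14525} = \frac{109727}{51076 - 14525} = \frac{109727}{36551} \approx 3.002$)
$\left(W - 173836\right) + A{\left(Y{\left(19 \right)},-507 \right)} = \left(\frac{109727}{36551} - 173836\right) - 489 = - \frac{6353769909}{36551} - 489 = - \frac{6371643348}{36551}$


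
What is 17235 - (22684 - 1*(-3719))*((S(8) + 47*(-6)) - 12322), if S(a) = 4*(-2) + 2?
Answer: 332959065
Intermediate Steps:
S(a) = -6 (S(a) = -8 + 2 = -6)
17235 - (22684 - 1*(-3719))*((S(8) + 47*(-6)) - 12322) = 17235 - (22684 - 1*(-3719))*((-6 + 47*(-6)) - 12322) = 17235 - (22684 + 3719)*((-6 - 282) - 12322) = 17235 - 26403*(-288 - 12322) = 17235 - 26403*(-12610) = 17235 - 1*(-332941830) = 17235 + 332941830 = 332959065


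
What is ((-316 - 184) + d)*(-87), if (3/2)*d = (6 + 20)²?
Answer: 4292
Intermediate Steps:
d = 1352/3 (d = 2*(6 + 20)²/3 = (⅔)*26² = (⅔)*676 = 1352/3 ≈ 450.67)
((-316 - 184) + d)*(-87) = ((-316 - 184) + 1352/3)*(-87) = (-500 + 1352/3)*(-87) = -148/3*(-87) = 4292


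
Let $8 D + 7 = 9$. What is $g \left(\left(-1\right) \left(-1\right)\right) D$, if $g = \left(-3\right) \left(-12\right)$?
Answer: $9$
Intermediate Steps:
$D = \frac{1}{4}$ ($D = - \frac{7}{8} + \frac{1}{8} \cdot 9 = - \frac{7}{8} + \frac{9}{8} = \frac{1}{4} \approx 0.25$)
$g = 36$
$g \left(\left(-1\right) \left(-1\right)\right) D = 36 \left(\left(-1\right) \left(-1\right)\right) \frac{1}{4} = 36 \cdot 1 \cdot \frac{1}{4} = 36 \cdot \frac{1}{4} = 9$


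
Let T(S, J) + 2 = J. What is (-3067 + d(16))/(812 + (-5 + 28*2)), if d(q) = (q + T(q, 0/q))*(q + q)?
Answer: -2619/863 ≈ -3.0348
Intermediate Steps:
T(S, J) = -2 + J
d(q) = 2*q*(-2 + q) (d(q) = (q + (-2 + 0/q))*(q + q) = (q + (-2 + 0))*(2*q) = (q - 2)*(2*q) = (-2 + q)*(2*q) = 2*q*(-2 + q))
(-3067 + d(16))/(812 + (-5 + 28*2)) = (-3067 + 2*16*(-2 + 16))/(812 + (-5 + 28*2)) = (-3067 + 2*16*14)/(812 + (-5 + 56)) = (-3067 + 448)/(812 + 51) = -2619/863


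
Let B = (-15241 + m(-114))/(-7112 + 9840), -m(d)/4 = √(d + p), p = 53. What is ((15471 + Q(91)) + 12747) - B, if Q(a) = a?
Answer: 77242193/2728 + I*√61/682 ≈ 28315.0 + 0.011452*I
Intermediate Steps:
m(d) = -4*√(53 + d) (m(d) = -4*√(d + 53) = -4*√(53 + d))
B = -15241/2728 - I*√61/682 (B = (-15241 - 4*√(53 - 114))/(-7112 + 9840) = (-15241 - 4*I*√61)/2728 = (-15241 - 4*I*√61)*(1/2728) = -15241/2728 - I*√61/682 ≈ -5.5869 - 0.011452*I)
((15471 + Q(91)) + 12747) - B = ((15471 + 91) + 12747) - (-15241/2728 - I*√61/682) = (15562 + 12747) + (15241/2728 + I*√61/682) = 28309 + (15241/2728 + I*√61/682) = 77242193/2728 + I*√61/682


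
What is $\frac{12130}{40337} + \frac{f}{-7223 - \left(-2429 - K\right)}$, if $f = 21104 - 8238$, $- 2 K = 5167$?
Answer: $- \frac{858973534}{595172435} \approx -1.4432$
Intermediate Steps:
$K = - \frac{5167}{2}$ ($K = \left(- \frac{1}{2}\right) 5167 = - \frac{5167}{2} \approx -2583.5$)
$f = 12866$ ($f = 21104 - 8238 = 12866$)
$\frac{12130}{40337} + \frac{f}{-7223 - \left(-2429 - K\right)} = \frac{12130}{40337} + \frac{12866}{-7223 - \left(-2429 - - \frac{5167}{2}\right)} = 12130 \cdot \frac{1}{40337} + \frac{12866}{-7223 - \left(-2429 + \frac{5167}{2}\right)} = \frac{12130}{40337} + \frac{12866}{-7223 - \frac{309}{2}} = \frac{12130}{40337} + \frac{12866}{- \frac{14755}{2}} = \frac{12130}{40337} + 12866 \left(- \frac{2}{14755}\right) = \frac{12130}{40337} - \frac{25732}{14755} = - \frac{858973534}{595172435}$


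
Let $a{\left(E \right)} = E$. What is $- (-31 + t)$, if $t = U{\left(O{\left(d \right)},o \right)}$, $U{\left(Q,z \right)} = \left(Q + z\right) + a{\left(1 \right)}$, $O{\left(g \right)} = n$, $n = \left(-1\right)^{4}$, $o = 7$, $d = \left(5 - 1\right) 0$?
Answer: $22$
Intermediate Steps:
$d = 0$ ($d = 4 \cdot 0 = 0$)
$n = 1$
$O{\left(g \right)} = 1$
$U{\left(Q,z \right)} = 1 + Q + z$ ($U{\left(Q,z \right)} = \left(Q + z\right) + 1 = 1 + Q + z$)
$t = 9$ ($t = 1 + 1 + 7 = 9$)
$- (-31 + t) = - (-31 + 9) = \left(-1\right) \left(-22\right) = 22$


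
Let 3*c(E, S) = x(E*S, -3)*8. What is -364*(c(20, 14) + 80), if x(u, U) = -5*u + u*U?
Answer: 6435520/3 ≈ 2.1452e+6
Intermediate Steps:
x(u, U) = -5*u + U*u
c(E, S) = -64*E*S/3 (c(E, S) = (((E*S)*(-5 - 3))*8)/3 = (((E*S)*(-8))*8)/3 = (-8*E*S*8)/3 = (-64*E*S)/3 = -64*E*S/3)
-364*(c(20, 14) + 80) = -364*(-64/3*20*14 + 80) = -364*(-17920/3 + 80) = -364*(-17680/3) = 6435520/3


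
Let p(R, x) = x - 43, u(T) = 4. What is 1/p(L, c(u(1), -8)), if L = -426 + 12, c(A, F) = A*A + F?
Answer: -1/35 ≈ -0.028571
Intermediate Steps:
c(A, F) = F + A² (c(A, F) = A² + F = F + A²)
L = -414
p(R, x) = -43 + x
1/p(L, c(u(1), -8)) = 1/(-43 + (-8 + 4²)) = 1/(-43 + (-8 + 16)) = 1/(-43 + 8) = 1/(-35) = -1/35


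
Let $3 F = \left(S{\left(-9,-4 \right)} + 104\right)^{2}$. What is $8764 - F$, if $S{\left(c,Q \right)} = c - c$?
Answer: $\frac{15476}{3} \approx 5158.7$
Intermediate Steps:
$S{\left(c,Q \right)} = 0$
$F = \frac{10816}{3}$ ($F = \frac{\left(0 + 104\right)^{2}}{3} = \frac{104^{2}}{3} = \frac{1}{3} \cdot 10816 = \frac{10816}{3} \approx 3605.3$)
$8764 - F = 8764 - \frac{10816}{3} = \frac{15476}{3}$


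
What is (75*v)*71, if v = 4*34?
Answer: 724200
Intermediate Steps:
v = 136
(75*v)*71 = (75*136)*71 = 10200*71 = 724200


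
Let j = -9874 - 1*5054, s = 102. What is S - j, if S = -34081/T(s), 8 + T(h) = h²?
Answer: 155157407/10396 ≈ 14925.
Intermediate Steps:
T(h) = -8 + h²
j = -14928 (j = -9874 - 5054 = -14928)
S = -34081/10396 (S = -34081/(-8 + 102²) = -34081/(-8 + 10404) = -34081/10396 ≈ -3.2783)
S - j = -34081/10396 - 1*(-14928) = -34081/10396 + 14928 = 155157407/10396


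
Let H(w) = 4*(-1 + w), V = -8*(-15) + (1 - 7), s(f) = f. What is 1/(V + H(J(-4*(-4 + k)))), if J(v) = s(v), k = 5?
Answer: 1/94 ≈ 0.010638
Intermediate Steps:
J(v) = v
V = 114 (V = 120 - 6 = 114)
H(w) = -4 + 4*w
1/(V + H(J(-4*(-4 + k)))) = 1/(114 + (-4 + 4*(-4*(-4 + 5)))) = 1/(114 + (-4 + 4*(-4*1))) = 1/(114 + (-4 + 4*(-4))) = 1/(114 + (-4 - 16)) = 1/(114 - 20) = 1/94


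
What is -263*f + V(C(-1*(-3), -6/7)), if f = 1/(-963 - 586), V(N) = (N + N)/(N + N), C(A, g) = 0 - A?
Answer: 1812/1549 ≈ 1.1698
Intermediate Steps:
C(A, g) = -A
V(N) = 1 (V(N) = (2*N)/((2*N)) = (2*N)*(1/(2*N)) = 1)
f = -1/1549 (f = 1/(-1549) = -1/1549 ≈ -0.00064558)
-263*f + V(C(-1*(-3), -6/7)) = -263*(-1/1549) + 1 = 263/1549 + 1 = 1812/1549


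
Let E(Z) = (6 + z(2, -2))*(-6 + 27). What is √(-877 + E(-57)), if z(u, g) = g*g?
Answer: I*√667 ≈ 25.826*I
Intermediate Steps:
z(u, g) = g²
E(Z) = 210 (E(Z) = (6 + (-2)²)*(-6 + 27) = (6 + 4)*21 = 10*21 = 210)
√(-877 + E(-57)) = √(-877 + 210) = √(-667) = I*√667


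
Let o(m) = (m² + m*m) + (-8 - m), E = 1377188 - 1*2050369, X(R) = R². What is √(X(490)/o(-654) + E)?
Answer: I*√123338411416330351/428039 ≈ 820.48*I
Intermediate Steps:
E = -673181 (E = 1377188 - 2050369 = -673181)
o(m) = -8 - m + 2*m² (o(m) = (m² + m²) + (-8 - m) = 2*m² + (-8 - m) = -8 - m + 2*m²)
√(X(490)/o(-654) + E) = √(490²/(-8 - 1*(-654) + 2*(-654)²) - 673181) = √(240100/(-8 + 654 + 2*427716) - 673181) = √(240100/(-8 + 654 + 855432) - 673181) = √(240100/856078 - 673181) = √(240100*(1/856078) - 673181) = √(120050/428039 - 673181) = √(-288147602009/428039) = I*√123338411416330351/428039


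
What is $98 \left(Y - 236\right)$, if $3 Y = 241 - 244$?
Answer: $-23226$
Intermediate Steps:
$Y = -1$ ($Y = \frac{241 - 244}{3} = \frac{1}{3} \left(-3\right) = -1$)
$98 \left(Y - 236\right) = 98 \left(-1 - 236\right) = 98 \left(-237\right) = -23226$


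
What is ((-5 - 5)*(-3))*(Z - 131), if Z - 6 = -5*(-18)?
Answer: -1050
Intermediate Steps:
Z = 96 (Z = 6 - 5*(-18) = 6 + 90 = 96)
((-5 - 5)*(-3))*(Z - 131) = ((-5 - 5)*(-3))*(96 - 131) = -10*(-3)*(-35) = 30*(-35) = -1050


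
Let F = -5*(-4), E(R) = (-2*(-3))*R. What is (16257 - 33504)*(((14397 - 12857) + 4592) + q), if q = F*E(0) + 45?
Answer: -106534719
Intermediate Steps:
E(R) = 6*R
F = 20
q = 45 (q = 20*(6*0) + 45 = 20*0 + 45 = 0 + 45 = 45)
(16257 - 33504)*(((14397 - 12857) + 4592) + q) = (16257 - 33504)*(((14397 - 12857) + 4592) + 45) = -17247*((1540 + 4592) + 45) = -17247*(6132 + 45) = -17247*6177 = -106534719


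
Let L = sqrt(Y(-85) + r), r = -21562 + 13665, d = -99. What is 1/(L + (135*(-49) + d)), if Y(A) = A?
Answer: -3357/22542889 - I*sqrt(7982)/45085778 ≈ -0.00014892 - 1.9816e-6*I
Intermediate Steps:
r = -7897
L = I*sqrt(7982) (L = sqrt(-85 - 7897) = sqrt(-7982) = I*sqrt(7982) ≈ 89.342*I)
1/(L + (135*(-49) + d)) = 1/(I*sqrt(7982) + (135*(-49) - 99)) = 1/(I*sqrt(7982) + (-6615 - 99)) = 1/(I*sqrt(7982) - 6714) = 1/(-6714 + I*sqrt(7982))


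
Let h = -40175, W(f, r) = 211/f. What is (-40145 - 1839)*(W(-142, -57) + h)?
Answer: 119760640512/71 ≈ 1.6868e+9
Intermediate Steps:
(-40145 - 1839)*(W(-142, -57) + h) = (-40145 - 1839)*(211/(-142) - 40175) = -41984*(211*(-1/142) - 40175) = -41984*(-211/142 - 40175) = -41984*(-5705061/142) = 119760640512/71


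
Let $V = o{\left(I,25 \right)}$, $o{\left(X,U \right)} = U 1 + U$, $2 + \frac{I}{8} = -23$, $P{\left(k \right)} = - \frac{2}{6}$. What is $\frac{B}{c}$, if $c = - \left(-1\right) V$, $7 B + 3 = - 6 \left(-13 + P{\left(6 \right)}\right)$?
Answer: $\frac{11}{50} \approx 0.22$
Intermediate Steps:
$P{\left(k \right)} = - \frac{1}{3}$ ($P{\left(k \right)} = \left(-2\right) \frac{1}{6} = - \frac{1}{3}$)
$I = -200$ ($I = -16 + 8 \left(-23\right) = -16 - 184 = -200$)
$o{\left(X,U \right)} = 2 U$ ($o{\left(X,U \right)} = U + U = 2 U$)
$V = 50$ ($V = 2 \cdot 25 = 50$)
$B = 11$ ($B = - \frac{3}{7} + \frac{\left(-6\right) \left(-13 - \frac{1}{3}\right)}{7} = - \frac{3}{7} + \frac{\left(-6\right) \left(- \frac{40}{3}\right)}{7} = - \frac{3}{7} + \frac{1}{7} \cdot 80 = - \frac{3}{7} + \frac{80}{7} = 11$)
$c = 50$ ($c = - \left(-1\right) 50 = \left(-1\right) \left(-50\right) = 50$)
$\frac{B}{c} = \frac{11}{50}$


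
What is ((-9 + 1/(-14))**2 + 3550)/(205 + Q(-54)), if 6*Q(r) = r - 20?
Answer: 2135787/113288 ≈ 18.853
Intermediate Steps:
Q(r) = -10/3 + r/6 (Q(r) = (r - 20)/6 = (-20 + r)/6 = -10/3 + r/6)
((-9 + 1/(-14))**2 + 3550)/(205 + Q(-54)) = ((-9 + 1/(-14))**2 + 3550)/(205 + (-10/3 + (1/6)*(-54))) = ((-9 - 1/14)**2 + 3550)/(205 + (-10/3 - 9)) = ((-127/14)**2 + 3550)/(205 - 37/3) = (16129/196 + 3550)/(578/3) = (711929/196)*(3/578) = 2135787/113288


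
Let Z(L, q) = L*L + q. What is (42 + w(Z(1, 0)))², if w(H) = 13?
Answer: 3025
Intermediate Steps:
Z(L, q) = q + L² (Z(L, q) = L² + q = q + L²)
(42 + w(Z(1, 0)))² = (42 + 13)² = 55² = 3025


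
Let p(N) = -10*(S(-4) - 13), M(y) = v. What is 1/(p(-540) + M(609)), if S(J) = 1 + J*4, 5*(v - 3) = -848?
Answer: 5/567 ≈ 0.0088183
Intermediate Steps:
v = -833/5 (v = 3 + (⅕)*(-848) = 3 - 848/5 = -833/5 ≈ -166.60)
S(J) = 1 + 4*J
M(y) = -833/5
p(N) = 280 (p(N) = -10*((1 + 4*(-4)) - 13) = -10*((1 - 16) - 13) = -10*(-15 - 13) = -10*(-28) = 280)
1/(p(-540) + M(609)) = 1/(280 - 833/5) = 1/(567/5) = 5/567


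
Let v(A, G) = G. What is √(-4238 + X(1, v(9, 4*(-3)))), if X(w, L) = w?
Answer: I*√4237 ≈ 65.092*I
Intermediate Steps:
√(-4238 + X(1, v(9, 4*(-3)))) = √(-4238 + 1) = √(-4237) = I*√4237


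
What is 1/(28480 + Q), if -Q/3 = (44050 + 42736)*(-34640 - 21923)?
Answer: 1/14726658034 ≈ 6.7904e-11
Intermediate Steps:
Q = 14726629554 (Q = -3*(44050 + 42736)*(-34640 - 21923) = -260358*(-56563) = -3*(-4908876518) = 14726629554)
1/(28480 + Q) = 1/(28480 + 14726629554) = 1/14726658034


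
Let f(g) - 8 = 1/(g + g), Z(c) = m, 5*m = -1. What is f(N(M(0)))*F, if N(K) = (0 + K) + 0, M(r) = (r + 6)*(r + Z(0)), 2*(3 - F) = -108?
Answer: 1729/4 ≈ 432.25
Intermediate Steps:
m = -1/5 (m = (1/5)*(-1) = -1/5 ≈ -0.20000)
F = 57 (F = 3 - 1/2*(-108) = 3 + 54 = 57)
Z(c) = -1/5
M(r) = (6 + r)*(-1/5 + r) (M(r) = (r + 6)*(r - 1/5) = (6 + r)*(-1/5 + r))
N(K) = K (N(K) = K + 0 = K)
f(g) = 8 + 1/(2*g) (f(g) = 8 + 1/(g + g) = 8 + 1/(2*g))
f(N(M(0)))*F = (8 + 1/(2*(-6/5 + 0**2 + (29/5)*0)))*57 = (8 + 1/(2*(-6/5 + 0 + 0)))*57 = (8 + 1/(2*(-6/5)))*57 = (8 + (1/2)*(-5/6))*57 = (8 - 5/12)*57 = (91/12)*57 = 1729/4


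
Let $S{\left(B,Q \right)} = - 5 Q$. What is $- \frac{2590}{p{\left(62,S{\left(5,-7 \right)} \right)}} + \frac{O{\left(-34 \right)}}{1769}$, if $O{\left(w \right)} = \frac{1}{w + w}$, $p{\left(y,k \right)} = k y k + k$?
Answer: $- \frac{8903779}{261153932} \approx -0.034094$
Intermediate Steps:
$p{\left(y,k \right)} = k + y k^{2}$ ($p{\left(y,k \right)} = y k^{2} + k = k + y k^{2}$)
$O{\left(w \right)} = \frac{1}{2 w}$
$- \frac{2590}{p{\left(62,S{\left(5,-7 \right)} \right)}} + \frac{O{\left(-34 \right)}}{1769} = - \frac{2590}{\left(-5\right) \left(-7\right) \left(1 + \left(-5\right) \left(-7\right) 62\right)} + \frac{\frac{1}{2} \frac{1}{-34}}{1769} = - \frac{2590}{35 \left(1 + 35 \cdot 62\right)} + \frac{1}{2} \left(- \frac{1}{34}\right) \frac{1}{1769} = - \frac{2590}{35 \left(1 + 2170\right)} - \frac{1}{120292} = - \frac{2590}{35 \cdot 2171} - \frac{1}{120292} = - \frac{2590}{75985} - \frac{1}{120292} = \left(-2590\right) \frac{1}{75985} - \frac{1}{120292} = - \frac{74}{2171} - \frac{1}{120292} = - \frac{8903779}{261153932}$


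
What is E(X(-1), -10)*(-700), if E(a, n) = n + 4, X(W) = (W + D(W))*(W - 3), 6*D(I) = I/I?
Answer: 4200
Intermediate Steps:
D(I) = ⅙ (D(I) = (I/I)/6 = (⅙)*1 = ⅙)
X(W) = (-3 + W)*(⅙ + W) (X(W) = (W + ⅙)*(W - 3) = (⅙ + W)*(-3 + W) = (-3 + W)*(⅙ + W))
E(a, n) = 4 + n
E(X(-1), -10)*(-700) = (4 - 10)*(-700) = -6*(-700) = 4200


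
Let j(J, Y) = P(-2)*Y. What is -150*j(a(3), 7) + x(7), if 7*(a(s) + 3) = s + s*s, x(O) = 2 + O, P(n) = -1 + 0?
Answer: 1059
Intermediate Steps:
P(n) = -1
a(s) = -3 + s/7 + s²/7 (a(s) = -3 + (s + s*s)/7 = -3 + (s + s²)/7 = -3 + (s/7 + s²/7) = -3 + s/7 + s²/7)
j(J, Y) = -Y
-150*j(a(3), 7) + x(7) = -(-150)*7 + (2 + 7) = -150*(-7) + 9 = 1050 + 9 = 1059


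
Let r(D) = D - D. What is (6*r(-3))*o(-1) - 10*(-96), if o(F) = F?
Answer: 960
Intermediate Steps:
r(D) = 0
(6*r(-3))*o(-1) - 10*(-96) = (6*0)*(-1) - 10*(-96) = 0*(-1) + 960 = 0 + 960 = 960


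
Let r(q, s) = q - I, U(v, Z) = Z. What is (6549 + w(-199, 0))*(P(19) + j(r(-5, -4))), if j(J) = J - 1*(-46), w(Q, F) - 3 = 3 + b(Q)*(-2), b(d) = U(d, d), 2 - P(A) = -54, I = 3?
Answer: 653582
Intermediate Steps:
P(A) = 56 (P(A) = 2 - 1*(-54) = 2 + 54 = 56)
b(d) = d
w(Q, F) = 6 - 2*Q (w(Q, F) = 3 + (3 + Q*(-2)) = 3 + (3 - 2*Q) = 6 - 2*Q)
r(q, s) = -3 + q (r(q, s) = q - 1*3 = q - 3 = -3 + q)
j(J) = 46 + J (j(J) = J + 46 = 46 + J)
(6549 + w(-199, 0))*(P(19) + j(r(-5, -4))) = (6549 + (6 - 2*(-199)))*(56 + (46 + (-3 - 5))) = (6549 + (6 + 398))*(56 + (46 - 8)) = (6549 + 404)*(56 + 38) = 6953*94 = 653582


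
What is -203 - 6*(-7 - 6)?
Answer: -125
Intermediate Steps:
-203 - 6*(-7 - 6) = -203 - 6*(-13) = -203 + 78 = -125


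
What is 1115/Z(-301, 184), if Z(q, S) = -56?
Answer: -1115/56 ≈ -19.911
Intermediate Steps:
1115/Z(-301, 184) = 1115/(-56) = 1115*(-1/56) = -1115/56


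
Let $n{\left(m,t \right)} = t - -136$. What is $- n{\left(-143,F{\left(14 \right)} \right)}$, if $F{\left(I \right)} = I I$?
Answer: $-332$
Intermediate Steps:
$F{\left(I \right)} = I^{2}$
$n{\left(m,t \right)} = 136 + t$ ($n{\left(m,t \right)} = t + 136 = 136 + t$)
$- n{\left(-143,F{\left(14 \right)} \right)} = - (136 + 14^{2}) = - (136 + 196) = \left(-1\right) 332 = -332$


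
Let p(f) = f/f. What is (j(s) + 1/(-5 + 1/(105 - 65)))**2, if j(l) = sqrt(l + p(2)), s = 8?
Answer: 310249/39601 ≈ 7.8344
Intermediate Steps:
p(f) = 1
j(l) = sqrt(1 + l) (j(l) = sqrt(l + 1) = sqrt(1 + l))
(j(s) + 1/(-5 + 1/(105 - 65)))**2 = (sqrt(1 + 8) + 1/(-5 + 1/(105 - 65)))**2 = (sqrt(9) + 1/(-5 + 1/40))**2 = (3 + 1/(-5 + 1/40))**2 = (3 + 1/(-199/40))**2 = (3 - 40/199)**2 = (557/199)**2 = 310249/39601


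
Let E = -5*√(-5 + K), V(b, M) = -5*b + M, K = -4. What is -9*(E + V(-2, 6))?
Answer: -144 + 135*I ≈ -144.0 + 135.0*I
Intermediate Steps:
V(b, M) = M - 5*b
E = -15*I (E = -5*√(-5 - 4) = -15*I ≈ -15.0*I)
-9*(E + V(-2, 6)) = -9*(-15*I + (6 - 5*(-2))) = -9*(-15*I + (6 + 10)) = -9*(-15*I + 16) = -9*(16 - 15*I) = -144 + 135*I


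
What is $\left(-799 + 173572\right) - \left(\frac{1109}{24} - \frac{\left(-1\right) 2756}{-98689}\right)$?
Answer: $\frac{409109690371}{2368536} \approx 1.7273 \cdot 10^{5}$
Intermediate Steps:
$\left(-799 + 173572\right) - \left(\frac{1109}{24} - \frac{\left(-1\right) 2756}{-98689}\right) = 172773 - \left(- \frac{2756}{98689} + \frac{166350}{180 \cdot 20}\right) = 172773 + \left(- \frac{166350}{3600} + \frac{2756}{98689}\right) = 172773 + \left(\left(-166350\right) \frac{1}{3600} + \frac{2756}{98689}\right) = 172773 + \left(- \frac{1109}{24} + \frac{2756}{98689}\right) = 172773 - \frac{109379957}{2368536} = \frac{409109690371}{2368536}$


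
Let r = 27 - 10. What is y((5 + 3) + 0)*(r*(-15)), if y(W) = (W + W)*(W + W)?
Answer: -65280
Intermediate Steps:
r = 17
y(W) = 4*W² (y(W) = (2*W)*(2*W) = 4*W²)
y((5 + 3) + 0)*(r*(-15)) = (4*((5 + 3) + 0)²)*(17*(-15)) = (4*(8 + 0)²)*(-255) = (4*8²)*(-255) = (4*64)*(-255) = 256*(-255) = -65280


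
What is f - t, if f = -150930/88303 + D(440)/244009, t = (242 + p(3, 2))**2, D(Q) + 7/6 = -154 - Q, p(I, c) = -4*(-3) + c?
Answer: -8472738981684265/129280360362 ≈ -65538.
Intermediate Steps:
p(I, c) = 12 + c
D(Q) = -931/6 - Q (D(Q) = -7/6 + (-154 - Q) = -931/6 - Q)
t = 65536 (t = (242 + (12 + 2))**2 = (242 + 14)**2 = 256**2 = 65536)
f = -221285000233/129280360362 (f = -150930/88303 + (-931/6 - 1*440)/244009 = -150930*1/88303 + (-931/6 - 440)*(1/244009) = -150930/88303 - 3571/6*1/244009 = -150930/88303 - 3571/1464054 = -221285000233/129280360362 ≈ -1.7117)
f - t = -221285000233/129280360362 - 1*65536 = -221285000233/129280360362 - 65536 = -8472738981684265/129280360362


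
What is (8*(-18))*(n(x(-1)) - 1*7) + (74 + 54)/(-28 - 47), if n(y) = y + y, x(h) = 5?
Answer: -32528/75 ≈ -433.71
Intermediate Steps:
n(y) = 2*y
(8*(-18))*(n(x(-1)) - 1*7) + (74 + 54)/(-28 - 47) = (8*(-18))*(2*5 - 1*7) + (74 + 54)/(-28 - 47) = -144*(10 - 7) + 128/(-75) = -144*3 + 128*(-1/75) = -432 - 128/75 = -32528/75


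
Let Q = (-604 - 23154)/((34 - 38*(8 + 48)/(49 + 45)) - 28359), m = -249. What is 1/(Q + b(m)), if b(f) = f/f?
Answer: 1332339/2448965 ≈ 0.54404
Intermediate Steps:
b(f) = 1
Q = 1116626/1332339 (Q = -23758/((34 - 2128/94) - 28359) = -23758/((34 - 38*28/47) - 28359) = -23758/((34 - 1064/47) - 28359) = -23758/(534/47 - 28359) = -23758/(-1332339/47) = -23758*(-47/1332339) = 1116626/1332339 ≈ 0.83809)
1/(Q + b(m)) = 1/(1116626/1332339 + 1) = 1/(2448965/1332339) = 1332339/2448965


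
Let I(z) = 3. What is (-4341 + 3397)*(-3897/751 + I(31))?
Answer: 1551936/751 ≈ 2066.5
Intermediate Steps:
(-4341 + 3397)*(-3897/751 + I(31)) = (-4341 + 3397)*(-3897/751 + 3) = -944*(-3897*1/751 + 3) = -944*(-3897/751 + 3) = -944*(-1644/751) = 1551936/751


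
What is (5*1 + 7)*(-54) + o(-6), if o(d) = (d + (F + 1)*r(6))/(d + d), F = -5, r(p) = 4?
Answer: -3877/6 ≈ -646.17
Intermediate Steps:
o(d) = (-16 + d)/(2*d) (o(d) = (d + (-5 + 1)*4)/(d + d) = (d - 4*4)/((2*d)) = (d - 16)*(1/(2*d)) = (-16 + d)*(1/(2*d)) = (-16 + d)/(2*d))
(5*1 + 7)*(-54) + o(-6) = (5*1 + 7)*(-54) + (½)*(-16 - 6)/(-6) = (5 + 7)*(-54) + (½)*(-⅙)*(-22) = 12*(-54) + 11/6 = -648 + 11/6 = -3877/6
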